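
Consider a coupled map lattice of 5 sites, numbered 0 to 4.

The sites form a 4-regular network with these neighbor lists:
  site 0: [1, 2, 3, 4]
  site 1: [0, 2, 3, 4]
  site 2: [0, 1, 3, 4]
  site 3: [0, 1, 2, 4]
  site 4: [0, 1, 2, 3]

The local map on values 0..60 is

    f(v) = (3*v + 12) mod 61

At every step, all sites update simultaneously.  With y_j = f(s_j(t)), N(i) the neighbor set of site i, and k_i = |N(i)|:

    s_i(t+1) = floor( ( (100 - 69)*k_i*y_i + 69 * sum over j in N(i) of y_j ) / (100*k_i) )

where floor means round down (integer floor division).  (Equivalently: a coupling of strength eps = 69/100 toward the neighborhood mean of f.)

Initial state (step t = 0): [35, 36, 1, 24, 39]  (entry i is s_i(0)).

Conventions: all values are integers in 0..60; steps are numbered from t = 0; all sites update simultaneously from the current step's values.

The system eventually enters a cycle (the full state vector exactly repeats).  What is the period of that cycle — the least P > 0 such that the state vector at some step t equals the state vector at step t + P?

Simulating step by step:
t=0: [35, 36, 1, 24, 39]
t=1: [35, 35, 29, 30, 28]
t=2: [46, 46, 44, 44, 43]
t=3: [24, 24, 23, 23, 23]
t=4: [21, 21, 21, 21, 21]
t=5: [14, 14, 14, 14, 14]
t=6: [54, 54, 54, 54, 54]
t=7: [52, 52, 52, 52, 52]
t=8: [46, 46, 46, 46, 46]
t=9: [28, 28, 28, 28, 28]
t=10: [35, 35, 35, 35, 35]
t=11: [56, 56, 56, 56, 56]
t=12: [58, 58, 58, 58, 58]
t=13: [3, 3, 3, 3, 3]
t=14: [21, 21, 21, 21, 21]

Answer: 10
Key observation: The state at step 4, [21, 21, 21, 21, 21], reappears at step 14 — and no state repeats earlier — so the cycle the system enters has period 10.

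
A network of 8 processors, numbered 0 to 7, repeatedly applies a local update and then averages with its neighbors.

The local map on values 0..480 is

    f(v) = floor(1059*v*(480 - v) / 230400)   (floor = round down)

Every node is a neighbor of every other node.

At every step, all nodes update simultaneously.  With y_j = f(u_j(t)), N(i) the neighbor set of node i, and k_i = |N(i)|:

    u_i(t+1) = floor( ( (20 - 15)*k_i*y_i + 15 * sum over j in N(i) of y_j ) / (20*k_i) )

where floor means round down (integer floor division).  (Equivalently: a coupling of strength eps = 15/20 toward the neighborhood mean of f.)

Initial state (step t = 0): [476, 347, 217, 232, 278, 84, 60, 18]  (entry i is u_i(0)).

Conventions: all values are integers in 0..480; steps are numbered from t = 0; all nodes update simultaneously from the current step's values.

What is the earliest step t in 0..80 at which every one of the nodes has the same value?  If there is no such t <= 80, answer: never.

Answer: 3
Key observation: Synchronization is absorbing here: once all nodes are equal they stay equal, and step 3 is the first all-equal step.

Derivation:
t=0: [476, 347, 217, 232, 278, 84, 60, 18]  (not all equal)
t=1: [141, 170, 177, 177, 177, 161, 156, 145]  (not all equal)
t=2: [233, 237, 237, 237, 237, 236, 235, 234]  (not all equal)
t=3: [264, 264, 264, 264, 264, 264, 264, 264]  (all equal)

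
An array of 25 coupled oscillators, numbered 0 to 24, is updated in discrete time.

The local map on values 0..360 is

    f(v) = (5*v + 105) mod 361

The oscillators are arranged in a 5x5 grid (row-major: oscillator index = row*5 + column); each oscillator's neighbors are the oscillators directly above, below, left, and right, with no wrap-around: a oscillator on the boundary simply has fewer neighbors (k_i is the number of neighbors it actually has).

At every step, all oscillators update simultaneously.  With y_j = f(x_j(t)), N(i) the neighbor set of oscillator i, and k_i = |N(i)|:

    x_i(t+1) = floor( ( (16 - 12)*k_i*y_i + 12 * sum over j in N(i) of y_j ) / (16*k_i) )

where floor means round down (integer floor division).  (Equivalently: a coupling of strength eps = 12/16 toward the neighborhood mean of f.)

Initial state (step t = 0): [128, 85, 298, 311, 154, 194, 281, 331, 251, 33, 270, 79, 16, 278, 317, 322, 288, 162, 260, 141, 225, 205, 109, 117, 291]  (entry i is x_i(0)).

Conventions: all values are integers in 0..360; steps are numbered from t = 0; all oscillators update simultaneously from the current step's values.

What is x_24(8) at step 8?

Simulating step by step:
t=0: [128, 85, 298, 311, 154, 194, 281, 331, 251, 33, 270, 79, 16, 278, 317, 322, 288, 162, 260, 141, 225, 205, 109, 117, 291]
t=1: [201, 102, 213, 199, 220, 113, 199, 206, 229, 236, 193, 102, 177, 205, 163, 132, 147, 216, 204, 193, 156, 146, 214, 264, 185]
t=2: [217, 96, 102, 98, 112, 175, 167, 114, 101, 172, 238, 204, 152, 138, 198, 168, 125, 123, 167, 224, 99, 121, 162, 196, 335]
t=3: [207, 200, 256, 260, 254, 198, 211, 240, 224, 202, 183, 119, 183, 134, 117, 170, 184, 195, 162, 177, 274, 197, 225, 187, 138]
t=4: [27, 114, 217, 264, 205, 111, 130, 209, 153, 198, 220, 267, 256, 193, 170, 216, 251, 265, 235, 215, 97, 122, 207, 182, 238]
t=5: [289, 173, 207, 161, 144, 173, 202, 127, 181, 110, 220, 226, 285, 252, 172, 182, 286, 242, 252, 184, 228, 229, 262, 189, 199]
t=6: [212, 110, 127, 159, 206, 127, 132, 91, 218, 232, 203, 100, 149, 239, 280, 167, 181, 206, 285, 211, 213, 188, 264, 239, 240]
t=7: [137, 109, 172, 90, 148, 45, 152, 106, 173, 101, 129, 154, 165, 126, 134, 157, 228, 171, 127, 111, 224, 260, 233, 216, 165]
t=8: [249, 185, 250, 202, 196, 142, 231, 226, 198, 168, 169, 139, 179, 102, 153, 125, 205, 167, 126, 144, 219, 203, 212, 128, 202]

Answer: x_24(8) = 202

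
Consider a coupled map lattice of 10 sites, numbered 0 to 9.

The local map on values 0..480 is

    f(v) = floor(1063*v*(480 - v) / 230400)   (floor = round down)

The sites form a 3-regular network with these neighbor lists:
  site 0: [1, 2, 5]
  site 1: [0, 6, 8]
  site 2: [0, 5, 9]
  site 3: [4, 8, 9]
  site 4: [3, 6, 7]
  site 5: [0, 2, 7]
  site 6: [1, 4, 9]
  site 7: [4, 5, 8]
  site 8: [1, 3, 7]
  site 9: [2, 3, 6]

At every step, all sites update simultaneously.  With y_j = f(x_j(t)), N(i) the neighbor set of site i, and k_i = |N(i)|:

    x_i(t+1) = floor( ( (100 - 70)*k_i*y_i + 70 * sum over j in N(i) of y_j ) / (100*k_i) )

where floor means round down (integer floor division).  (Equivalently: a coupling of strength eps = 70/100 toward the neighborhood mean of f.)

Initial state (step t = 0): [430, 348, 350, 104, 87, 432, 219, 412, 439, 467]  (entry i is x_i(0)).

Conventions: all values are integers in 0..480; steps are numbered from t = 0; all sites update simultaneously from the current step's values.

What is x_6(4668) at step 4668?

Simulating step by step:
t=0: [430, 348, 350, 104, 87, 432, 219, 412, 439, 467]
t=1: [149, 167, 114, 116, 180, 130, 171, 116, 146, 160]
t=2: [217, 234, 214, 223, 221, 205, 242, 217, 213, 217]
t=3: [262, 263, 262, 263, 264, 261, 264, 262, 263, 263]
t=4: [263, 263, 263, 263, 263, 263, 263, 263, 263, 263]
t=5: [263, 263, 263, 263, 263, 263, 263, 263, 263, 263]

Answer: x_6(4668) = 263
Key observation: The state at step 4, [263, 263, 263, 263, 263, 263, 263, 263, 263, 263], reappears at step 5: the system is in a cycle of period 1 from step 4 on.  Therefore the state at step 4668 equals the state at step 4 + ((4668 - 4) mod 1) = 4, which is [263, 263, 263, 263, 263, 263, 263, 263, 263, 263].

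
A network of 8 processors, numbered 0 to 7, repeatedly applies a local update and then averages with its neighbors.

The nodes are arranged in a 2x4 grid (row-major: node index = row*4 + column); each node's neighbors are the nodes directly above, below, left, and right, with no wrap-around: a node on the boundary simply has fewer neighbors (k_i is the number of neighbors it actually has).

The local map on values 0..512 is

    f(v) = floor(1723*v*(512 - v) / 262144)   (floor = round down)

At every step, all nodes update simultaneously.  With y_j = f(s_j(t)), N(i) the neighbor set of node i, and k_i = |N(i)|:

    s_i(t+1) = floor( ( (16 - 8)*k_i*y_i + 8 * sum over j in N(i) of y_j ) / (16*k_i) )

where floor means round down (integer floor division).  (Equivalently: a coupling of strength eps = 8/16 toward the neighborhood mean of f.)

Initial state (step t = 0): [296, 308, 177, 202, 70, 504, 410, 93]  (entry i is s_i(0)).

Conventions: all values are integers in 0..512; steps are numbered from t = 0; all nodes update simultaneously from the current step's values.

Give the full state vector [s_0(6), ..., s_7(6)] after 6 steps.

Simulating step by step:
t=0: [296, 308, 177, 202, 70, 504, 410, 93]
t=1: [363, 345, 377, 366, 213, 161, 248, 299]
t=2: [376, 365, 360, 363, 390, 389, 402, 404]
t=3: [334, 344, 345, 338, 318, 316, 304, 304]
t=4: [391, 385, 385, 391, 401, 403, 407, 407]
t=5: [308, 313, 312, 305, 295, 292, 288, 287]
t=6: [413, 411, 412, 415, 418, 419, 421, 421]

Answer: [413, 411, 412, 415, 418, 419, 421, 421]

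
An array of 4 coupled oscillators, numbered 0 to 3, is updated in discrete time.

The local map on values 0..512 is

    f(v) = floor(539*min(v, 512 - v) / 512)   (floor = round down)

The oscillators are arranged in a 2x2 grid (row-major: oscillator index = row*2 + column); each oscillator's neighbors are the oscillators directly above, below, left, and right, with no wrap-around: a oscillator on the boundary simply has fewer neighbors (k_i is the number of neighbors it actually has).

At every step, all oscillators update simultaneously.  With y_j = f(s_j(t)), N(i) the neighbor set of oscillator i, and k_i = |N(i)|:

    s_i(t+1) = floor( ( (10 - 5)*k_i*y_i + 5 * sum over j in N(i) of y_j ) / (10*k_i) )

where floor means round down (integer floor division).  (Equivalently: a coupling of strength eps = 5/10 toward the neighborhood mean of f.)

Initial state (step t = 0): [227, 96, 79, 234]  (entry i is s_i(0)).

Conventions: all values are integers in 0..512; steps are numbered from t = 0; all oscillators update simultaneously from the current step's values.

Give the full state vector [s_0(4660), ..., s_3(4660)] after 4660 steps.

Simulating step by step:
t=0: [227, 96, 79, 234]
t=1: [165, 171, 162, 169]
t=2: [174, 177, 172, 176]
t=3: [183, 185, 182, 184]
t=4: [192, 193, 191, 192]
t=5: [202, 202, 201, 202]
t=6: [211, 212, 211, 211]
t=7: [222, 222, 222, 222]
t=8: [233, 233, 233, 233]
t=9: [245, 245, 245, 245]
t=10: [257, 257, 257, 257]
t=11: [268, 268, 268, 268]
t=12: [256, 256, 256, 256]
t=13: [269, 269, 269, 269]
t=14: [255, 255, 255, 255]
t=15: [268, 268, 268, 268]

Answer: [256, 256, 256, 256]
Key observation: The state at step 11, [268, 268, 268, 268], reappears at step 15: the system is in a cycle of period 4 from step 11 on.  Therefore the state at step 4660 equals the state at step 11 + ((4660 - 11) mod 4) = 12, which is [256, 256, 256, 256].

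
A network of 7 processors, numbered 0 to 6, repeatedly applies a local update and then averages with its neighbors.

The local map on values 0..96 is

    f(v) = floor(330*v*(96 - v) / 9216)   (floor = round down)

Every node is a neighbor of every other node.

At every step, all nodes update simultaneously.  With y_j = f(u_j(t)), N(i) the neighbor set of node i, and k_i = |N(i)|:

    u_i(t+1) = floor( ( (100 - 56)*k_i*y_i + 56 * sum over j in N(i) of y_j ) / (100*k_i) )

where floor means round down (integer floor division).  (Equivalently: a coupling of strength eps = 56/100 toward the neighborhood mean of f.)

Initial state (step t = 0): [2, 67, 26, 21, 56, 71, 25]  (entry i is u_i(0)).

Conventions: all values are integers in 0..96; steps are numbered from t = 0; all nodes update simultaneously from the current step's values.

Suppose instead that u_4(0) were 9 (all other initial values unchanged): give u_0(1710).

Answer: u_0(1710) = 80
Key observation: The state at step 4, [82, 82, 82, 82, 82, 82, 82], reappears at step 8: the system is in a cycle of period 4 from step 4 on.  Therefore the state at step 1710 equals the state at step 4 + ((1710 - 4) mod 4) = 6, which is [80, 80, 80, 80, 80, 80, 80].

Derivation:
t=0: [2, 67, 26, 21, 9, 71, 25]
t=1: [34, 56, 55, 52, 42, 54, 54]
t=2: [78, 79, 79, 80, 80, 80, 80]
t=3: [47, 47, 47, 46, 46, 46, 46]
t=4: [82, 82, 82, 82, 82, 82, 82]
t=5: [41, 41, 41, 41, 41, 41, 41]
t=6: [80, 80, 80, 80, 80, 80, 80]
t=7: [45, 45, 45, 45, 45, 45, 45]
t=8: [82, 82, 82, 82, 82, 82, 82]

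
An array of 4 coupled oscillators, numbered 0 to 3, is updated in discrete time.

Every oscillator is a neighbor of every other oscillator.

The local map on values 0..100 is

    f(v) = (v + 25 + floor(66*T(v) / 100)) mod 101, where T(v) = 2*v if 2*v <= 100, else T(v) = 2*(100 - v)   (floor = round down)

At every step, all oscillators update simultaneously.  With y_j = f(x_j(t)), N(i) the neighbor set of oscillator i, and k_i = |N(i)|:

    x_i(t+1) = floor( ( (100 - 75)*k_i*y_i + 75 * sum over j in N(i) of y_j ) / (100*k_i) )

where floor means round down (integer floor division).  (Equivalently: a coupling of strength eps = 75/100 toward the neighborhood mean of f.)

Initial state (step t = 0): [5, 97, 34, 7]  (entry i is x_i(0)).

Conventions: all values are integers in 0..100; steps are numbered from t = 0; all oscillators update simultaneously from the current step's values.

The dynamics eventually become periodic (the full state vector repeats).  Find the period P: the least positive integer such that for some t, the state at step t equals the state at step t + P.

Answer: 4
Key observation: The state at step 7, [28, 28, 28, 28], reappears at step 11 — and no state repeats earlier — so the cycle the system enters has period 4.

Derivation:
t=0: [5, 97, 34, 7]
t=1: [25, 25, 25, 25]
t=2: [83, 83, 83, 83]
t=3: [29, 29, 29, 29]
t=4: [92, 92, 92, 92]
t=5: [26, 26, 26, 26]
t=6: [85, 85, 85, 85]
t=7: [28, 28, 28, 28]
t=8: [89, 89, 89, 89]
t=9: [27, 27, 27, 27]
t=10: [87, 87, 87, 87]
t=11: [28, 28, 28, 28]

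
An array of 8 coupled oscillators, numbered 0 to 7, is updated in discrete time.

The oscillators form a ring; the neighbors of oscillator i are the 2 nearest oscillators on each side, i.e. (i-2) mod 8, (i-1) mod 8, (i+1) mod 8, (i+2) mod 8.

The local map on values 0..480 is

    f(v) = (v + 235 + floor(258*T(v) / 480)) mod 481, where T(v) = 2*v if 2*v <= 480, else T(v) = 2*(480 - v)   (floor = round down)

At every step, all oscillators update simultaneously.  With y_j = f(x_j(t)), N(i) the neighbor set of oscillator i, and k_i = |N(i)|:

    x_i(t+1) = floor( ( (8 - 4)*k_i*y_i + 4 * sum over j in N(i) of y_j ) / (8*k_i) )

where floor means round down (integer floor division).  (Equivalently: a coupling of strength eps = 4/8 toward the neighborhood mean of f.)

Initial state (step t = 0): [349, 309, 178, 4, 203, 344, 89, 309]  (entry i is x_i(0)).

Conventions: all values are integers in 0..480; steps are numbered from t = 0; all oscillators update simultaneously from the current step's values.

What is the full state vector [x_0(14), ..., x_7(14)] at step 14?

Answer: [134, 176, 208, 219, 206, 166, 135, 117]

Derivation:
t=0: [349, 309, 178, 4, 203, 344, 89, 309]
t=1: [250, 229, 174, 220, 216, 257, 323, 267]
t=2: [230, 217, 169, 204, 203, 238, 241, 246]
t=3: [216, 197, 150, 179, 184, 230, 238, 242]
t=4: [191, 161, 110, 136, 151, 210, 225, 230]
t=5: [200, 154, 274, 118, 147, 163, 189, 196]
t=6: [163, 168, 222, 298, 150, 151, 133, 140]
t=7: [94, 125, 170, 179, 102, 81, 48, 58]
t=8: [316, 133, 179, 183, 344, 359, 371, 325]
t=9: [203, 108, 144, 146, 214, 229, 243, 217]
t=10: [208, 290, 137, 145, 172, 203, 226, 241]
t=11: [187, 190, 93, 98, 116, 167, 201, 229]
t=12: [192, 228, 363, 362, 379, 214, 203, 184]
t=13: [173, 209, 228, 234, 227, 198, 178, 161]
t=14: [134, 176, 208, 219, 206, 166, 135, 117]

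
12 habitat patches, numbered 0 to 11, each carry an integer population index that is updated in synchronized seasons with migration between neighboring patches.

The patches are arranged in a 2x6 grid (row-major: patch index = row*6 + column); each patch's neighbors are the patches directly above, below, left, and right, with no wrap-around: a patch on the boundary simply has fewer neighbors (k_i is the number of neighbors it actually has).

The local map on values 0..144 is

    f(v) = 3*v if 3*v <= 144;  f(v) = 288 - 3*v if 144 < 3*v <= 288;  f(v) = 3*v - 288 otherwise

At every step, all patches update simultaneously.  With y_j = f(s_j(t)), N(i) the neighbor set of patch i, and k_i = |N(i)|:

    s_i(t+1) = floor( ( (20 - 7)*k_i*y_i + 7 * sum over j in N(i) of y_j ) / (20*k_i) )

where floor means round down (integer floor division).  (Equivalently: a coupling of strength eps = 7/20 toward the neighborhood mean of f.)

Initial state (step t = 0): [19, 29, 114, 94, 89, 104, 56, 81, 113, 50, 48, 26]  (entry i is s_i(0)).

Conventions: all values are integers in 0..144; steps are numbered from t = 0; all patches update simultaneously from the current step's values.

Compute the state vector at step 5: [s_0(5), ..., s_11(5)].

Simulating step by step:
t=0: [19, 29, 114, 94, 89, 104, 56, 81, 113, 50, 48, 26]
t=1: [73, 74, 51, 28, 33, 32, 95, 59, 60, 113, 121, 80]
t=2: [56, 79, 117, 87, 94, 88, 33, 92, 104, 64, 71, 61]
t=3: [104, 55, 52, 36, 18, 35, 87, 28, 35, 77, 72, 85]
t=4: [41, 107, 125, 98, 68, 83, 36, 84, 100, 70, 63, 52]
t=5: [104, 50, 62, 32, 71, 63, 98, 41, 31, 64, 98, 109]

Answer: [104, 50, 62, 32, 71, 63, 98, 41, 31, 64, 98, 109]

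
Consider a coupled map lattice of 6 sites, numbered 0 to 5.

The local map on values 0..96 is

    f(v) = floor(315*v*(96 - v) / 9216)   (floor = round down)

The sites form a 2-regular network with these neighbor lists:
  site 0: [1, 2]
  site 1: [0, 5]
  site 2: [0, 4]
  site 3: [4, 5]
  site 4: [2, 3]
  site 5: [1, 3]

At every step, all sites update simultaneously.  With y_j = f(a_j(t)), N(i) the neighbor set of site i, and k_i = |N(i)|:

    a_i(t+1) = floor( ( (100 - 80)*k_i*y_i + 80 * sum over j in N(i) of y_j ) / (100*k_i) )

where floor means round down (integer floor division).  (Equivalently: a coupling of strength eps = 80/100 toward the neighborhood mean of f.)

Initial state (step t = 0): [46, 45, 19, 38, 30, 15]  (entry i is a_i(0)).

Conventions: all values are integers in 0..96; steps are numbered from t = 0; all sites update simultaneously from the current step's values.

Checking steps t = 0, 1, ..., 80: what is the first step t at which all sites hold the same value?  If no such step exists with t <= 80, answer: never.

Simulating step by step:
t=0: [46, 45, 19, 38, 30, 15]  (not all equal)
t=1: [66, 63, 68, 58, 63, 69]  (not all equal)
t=2: [67, 66, 68, 68, 70, 71]  (not all equal)
t=3: [66, 63, 64, 61, 64, 64]  (not all equal)
t=4: [69, 69, 68, 70, 70, 71]  (not all equal)
t=5: [63, 61, 63, 61, 63, 62]  (not all equal)
t=6: [71, 71, 71, 71, 71, 72]  (not all equal)
t=7: [60, 59, 60, 59, 60, 59]  (not all equal)
t=8: [73, 73, 73, 73, 73, 74]  (not all equal)
t=9: [57, 56, 57, 56, 57, 56]  (not all equal)
t=10: [75, 75, 75, 75, 75, 76]  (not all equal)
t=11: [53, 52, 53, 52, 53, 52]  (not all equal)
t=12: [77, 77, 77, 77, 77, 78]  (not all equal)
t=13: [50, 48, 50, 48, 50, 49]  (not all equal)
t=14: [78, 78, 78, 78, 78, 78]  (all equal)

Answer: 14
Key observation: Synchronization is absorbing here: once all sites are equal they stay equal, and step 14 is the first all-equal step.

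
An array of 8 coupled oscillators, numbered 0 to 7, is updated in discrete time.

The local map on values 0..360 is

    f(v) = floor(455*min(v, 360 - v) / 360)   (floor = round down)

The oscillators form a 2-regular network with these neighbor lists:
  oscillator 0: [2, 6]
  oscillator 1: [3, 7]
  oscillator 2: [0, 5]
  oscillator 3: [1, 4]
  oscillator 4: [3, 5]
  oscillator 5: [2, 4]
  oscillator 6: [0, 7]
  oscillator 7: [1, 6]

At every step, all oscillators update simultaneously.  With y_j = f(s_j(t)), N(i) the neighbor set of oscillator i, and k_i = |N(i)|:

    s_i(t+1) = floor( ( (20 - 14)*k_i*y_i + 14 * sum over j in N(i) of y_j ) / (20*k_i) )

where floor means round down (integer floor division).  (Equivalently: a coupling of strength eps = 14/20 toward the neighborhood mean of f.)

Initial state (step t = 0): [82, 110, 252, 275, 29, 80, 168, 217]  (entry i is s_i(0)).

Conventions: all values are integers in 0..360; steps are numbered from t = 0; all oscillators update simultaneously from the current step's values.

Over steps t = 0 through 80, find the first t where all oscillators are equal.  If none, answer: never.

Simulating step by step:
t=0: [82, 110, 252, 275, 29, 80, 168, 217]  (not all equal)
t=1: [152, 142, 112, 93, 83, 90, 162, 176]  (not all equal)
t=2: [178, 172, 149, 134, 111, 119, 206, 200]  (not all equal)
t=3: [200, 194, 187, 175, 153, 159, 207, 204]  (not all equal)
t=4: [204, 209, 206, 207, 205, 203, 197, 199]  (not all equal)
t=5: [199, 195, 196, 192, 195, 195, 201, 199]  (not all equal)
t=6: [203, 207, 205, 209, 209, 207, 202, 203]  (not all equal)
t=7: [197, 193, 195, 191, 191, 192, 198, 196]  (not all equal)
t=8: [206, 210, 208, 212, 212, 210, 205, 207]  (not all equal)
t=9: [193, 189, 191, 187, 187, 189, 193, 192]  (not all equal)
t=10: [211, 215, 213, 217, 217, 215, 211, 213]  (not all equal)
t=11: [186, 182, 185, 181, 181, 182, 186, 185]  (not all equal)
t=12: [219, 223, 221, 225, 225, 223, 219, 221]  (not all equal)
t=13: [176, 172, 175, 171, 171, 172, 176, 175]  (not all equal)
t=14: [221, 218, 219, 216, 216, 218, 221, 219]  (not all equal)
t=15: [176, 179, 177, 180, 180, 179, 176, 177]  (not all equal)
t=16: [222, 225, 223, 226, 226, 225, 222, 223]  (not all equal)
t=17: [173, 170, 172, 169, 169, 170, 173, 172]  (not all equal)
t=18: [217, 214, 216, 213, 213, 214, 217, 216]  (not all equal)
t=19: [180, 183, 182, 184, 184, 183, 180, 182]  (not all equal)
t=20: [225, 223, 224, 222, 222, 223, 225, 224]  (not all equal)
t=21: [170, 172, 171, 173, 173, 172, 170, 171]  (not all equal)
t=22: [214, 217, 215, 217, 217, 217, 214, 215]  (not all equal)
t=23: [183, 181, 182, 180, 180, 181, 183, 182]  (not all equal)
t=24: [223, 225, 224, 226, 226, 225, 223, 224]  (not all equal)
t=25: [172, 170, 171, 169, 169, 170, 172, 171]  (not all equal)
t=26: [216, 214, 215, 213, 213, 214, 216, 215]  (not all equal)
t=27: [182, 184, 183, 184, 184, 184, 182, 183]  (not all equal)
t=28: [223, 222, 223, 222, 222, 222, 223, 223]  (not all equal)
t=29: [173, 173, 173, 174, 174, 173, 173, 173]  (not all equal)
t=30: [218, 218, 218, 218, 218, 218, 218, 218]  (all equal)

Answer: 30
Key observation: Synchronization is absorbing here: once all oscillators are equal they stay equal, and step 30 is the first all-equal step.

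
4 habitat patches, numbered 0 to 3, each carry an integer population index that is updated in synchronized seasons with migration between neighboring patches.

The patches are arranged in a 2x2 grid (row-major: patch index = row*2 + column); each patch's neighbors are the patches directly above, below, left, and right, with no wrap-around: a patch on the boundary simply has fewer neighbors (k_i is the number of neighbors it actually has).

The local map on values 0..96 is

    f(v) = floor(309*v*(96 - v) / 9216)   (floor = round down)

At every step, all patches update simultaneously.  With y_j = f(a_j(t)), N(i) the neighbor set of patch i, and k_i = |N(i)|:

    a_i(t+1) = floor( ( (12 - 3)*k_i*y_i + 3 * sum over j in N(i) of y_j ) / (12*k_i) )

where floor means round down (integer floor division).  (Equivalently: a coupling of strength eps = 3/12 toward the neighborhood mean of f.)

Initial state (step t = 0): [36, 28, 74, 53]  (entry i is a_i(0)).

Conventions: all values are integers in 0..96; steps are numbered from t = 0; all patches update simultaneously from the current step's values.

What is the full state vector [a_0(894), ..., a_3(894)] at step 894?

Simulating step by step:
t=0: [36, 28, 74, 53]
t=1: [68, 65, 59, 71]
t=2: [64, 65, 70, 61]
t=3: [67, 67, 63, 69]
t=4: [65, 64, 67, 63]
t=5: [66, 68, 65, 68]
t=6: [65, 63, 66, 63]
t=7: [67, 68, 66, 68]
t=8: [64, 63, 65, 63]
t=9: [68, 68, 67, 68]
t=10: [63, 63, 64, 63]
t=11: [68, 69, 68, 68]
t=12: [62, 62, 63, 62]
t=13: [69, 70, 69, 69]
t=14: [61, 61, 62, 61]
t=15: [70, 71, 70, 70]
t=16: [60, 59, 61, 60]
t=17: [72, 72, 71, 72]
t=18: [57, 57, 58, 57]
t=19: [73, 74, 73, 73]
t=20: [55, 54, 56, 55]
t=21: [75, 75, 75, 75]
t=22: [52, 52, 52, 52]
t=23: [76, 76, 76, 76]
t=24: [50, 50, 50, 50]
t=25: [77, 77, 77, 77]
t=26: [49, 49, 49, 49]
t=27: [77, 77, 77, 77]

Answer: [49, 49, 49, 49]
Key observation: The state at step 25, [77, 77, 77, 77], reappears at step 27: the system is in a cycle of period 2 from step 25 on.  Therefore the state at step 894 equals the state at step 25 + ((894 - 25) mod 2) = 26, which is [49, 49, 49, 49].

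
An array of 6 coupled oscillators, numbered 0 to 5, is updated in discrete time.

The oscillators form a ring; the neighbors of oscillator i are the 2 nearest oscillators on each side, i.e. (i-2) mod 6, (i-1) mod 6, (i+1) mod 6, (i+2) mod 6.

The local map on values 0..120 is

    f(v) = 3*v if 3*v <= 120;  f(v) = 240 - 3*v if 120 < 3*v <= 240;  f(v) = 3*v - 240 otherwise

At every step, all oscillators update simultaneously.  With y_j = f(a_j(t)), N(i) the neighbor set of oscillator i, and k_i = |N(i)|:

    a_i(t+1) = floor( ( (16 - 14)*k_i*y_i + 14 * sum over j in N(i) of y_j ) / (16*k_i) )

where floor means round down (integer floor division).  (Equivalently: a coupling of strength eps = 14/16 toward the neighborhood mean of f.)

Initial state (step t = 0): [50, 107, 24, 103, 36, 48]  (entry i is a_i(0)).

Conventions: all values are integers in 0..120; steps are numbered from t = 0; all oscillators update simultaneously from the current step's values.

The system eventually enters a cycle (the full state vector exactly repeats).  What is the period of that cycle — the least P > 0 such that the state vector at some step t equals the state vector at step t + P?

Simulating step by step:
t=0: [50, 107, 24, 103, 36, 48]
t=1: [89, 81, 85, 86, 85, 88]
t=2: [15, 18, 15, 14, 20, 16]
t=3: [50, 46, 49, 50, 46, 49]
t=4: [96, 92, 95, 96, 92, 95]
t=5: [41, 45, 42, 41, 45, 42]
t=6: [110, 114, 111, 110, 114, 111]
t=7: [96, 92, 95, 96, 92, 95]

Answer: 3
Key observation: The state at step 4, [96, 92, 95, 96, 92, 95], reappears at step 7 — and no state repeats earlier — so the cycle the system enters has period 3.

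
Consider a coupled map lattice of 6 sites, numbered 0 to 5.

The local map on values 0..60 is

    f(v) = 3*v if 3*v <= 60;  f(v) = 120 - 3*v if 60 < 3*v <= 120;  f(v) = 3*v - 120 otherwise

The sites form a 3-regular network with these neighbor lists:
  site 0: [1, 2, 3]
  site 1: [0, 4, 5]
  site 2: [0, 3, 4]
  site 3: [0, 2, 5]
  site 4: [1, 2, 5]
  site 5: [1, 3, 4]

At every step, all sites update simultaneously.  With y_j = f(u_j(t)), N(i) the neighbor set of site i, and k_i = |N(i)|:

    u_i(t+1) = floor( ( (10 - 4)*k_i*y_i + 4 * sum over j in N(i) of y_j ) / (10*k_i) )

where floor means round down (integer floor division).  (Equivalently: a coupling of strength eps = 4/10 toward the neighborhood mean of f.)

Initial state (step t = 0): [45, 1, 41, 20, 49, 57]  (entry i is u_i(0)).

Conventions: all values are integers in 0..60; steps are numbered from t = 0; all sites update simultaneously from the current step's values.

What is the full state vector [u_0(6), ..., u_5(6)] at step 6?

Simulating step by step:
t=0: [45, 1, 41, 20, 49, 57]
t=1: [17, 14, 15, 45, 23, 42]
t=2: [44, 39, 42, 22, 43, 18]
t=3: [15, 11, 13, 42, 13, 41]
t=4: [37, 31, 35, 15, 33, 12]
t=5: [17, 25, 19, 35, 23, 34]
t=6: [46, 43, 49, 25, 46, 25]

Answer: [46, 43, 49, 25, 46, 25]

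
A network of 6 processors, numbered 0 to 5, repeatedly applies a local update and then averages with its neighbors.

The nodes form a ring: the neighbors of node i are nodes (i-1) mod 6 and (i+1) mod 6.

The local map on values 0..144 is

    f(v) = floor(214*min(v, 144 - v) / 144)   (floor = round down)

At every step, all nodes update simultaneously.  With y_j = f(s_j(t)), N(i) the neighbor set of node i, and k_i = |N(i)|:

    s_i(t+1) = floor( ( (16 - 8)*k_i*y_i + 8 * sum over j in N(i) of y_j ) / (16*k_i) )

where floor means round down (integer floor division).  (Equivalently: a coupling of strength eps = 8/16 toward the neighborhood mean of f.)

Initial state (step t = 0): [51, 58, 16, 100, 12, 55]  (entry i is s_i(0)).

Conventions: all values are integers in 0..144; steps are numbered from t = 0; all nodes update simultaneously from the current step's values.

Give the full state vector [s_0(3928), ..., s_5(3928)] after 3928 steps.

Answer: [60, 63, 70, 74, 70, 63]
Key observation: The state at step 23, [104, 102, 96, 92, 96, 102], reappears at step 27: the system is in a cycle of period 4 from step 23 on.  Therefore the state at step 3928 equals the state at step 23 + ((3928 - 23) mod 4) = 24, which is [60, 63, 70, 74, 70, 63].

Derivation:
t=0: [51, 58, 16, 100, 12, 55]
t=1: [79, 67, 49, 42, 45, 63]
t=2: [96, 91, 76, 65, 71, 87]
t=3: [76, 82, 94, 99, 97, 86]
t=4: [95, 89, 76, 68, 72, 85]
t=5: [78, 83, 96, 102, 100, 88]
t=6: [92, 87, 73, 65, 68, 82]
t=7: [82, 87, 97, 99, 97, 90]
t=8: [87, 82, 72, 67, 71, 80]
t=9: [88, 93, 101, 102, 101, 94]
t=10: [78, 74, 65, 62, 65, 73]
t=11: [101, 100, 97, 94, 97, 101]
t=12: [63, 65, 69, 71, 68, 64]
t=13: [94, 96, 101, 103, 100, 96]
t=14: [72, 69, 64, 62, 65, 70]
t=15: [105, 101, 96, 93, 97, 102]
t=16: [59, 63, 70, 72, 68, 62]
t=17: [89, 94, 102, 104, 100, 93]
t=18: [77, 72, 64, 61, 66, 74]
t=19: [102, 102, 96, 93, 97, 101]
t=20: [62, 64, 69, 72, 69, 64]
t=21: [93, 96, 101, 104, 101, 96]
t=22: [73, 70, 64, 61, 64, 70]
t=23: [104, 102, 96, 92, 96, 102]
t=24: [60, 63, 70, 74, 70, 63]
t=25: [91, 94, 101, 104, 101, 94]
t=26: [76, 72, 64, 61, 64, 72]
t=27: [104, 102, 96, 92, 96, 102]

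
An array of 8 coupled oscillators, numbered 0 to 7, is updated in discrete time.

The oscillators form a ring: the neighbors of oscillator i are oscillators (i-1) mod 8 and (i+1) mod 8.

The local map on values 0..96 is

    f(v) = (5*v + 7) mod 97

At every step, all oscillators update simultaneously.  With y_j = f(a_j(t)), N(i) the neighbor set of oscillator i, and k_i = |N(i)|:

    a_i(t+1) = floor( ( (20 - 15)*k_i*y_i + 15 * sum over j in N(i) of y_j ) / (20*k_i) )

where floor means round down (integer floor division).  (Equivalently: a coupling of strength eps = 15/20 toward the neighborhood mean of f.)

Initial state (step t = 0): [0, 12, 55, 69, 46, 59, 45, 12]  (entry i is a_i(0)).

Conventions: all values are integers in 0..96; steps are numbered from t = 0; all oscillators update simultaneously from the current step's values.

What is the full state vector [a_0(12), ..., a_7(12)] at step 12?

Simulating step by step:
t=0: [0, 12, 55, 69, 46, 59, 45, 12]
t=1: [52, 52, 70, 64, 37, 33, 38, 33]
t=2: [73, 70, 57, 69, 65, 55, 57, 47]
t=3: [63, 47, 47, 31, 66, 37, 51, 42]
t=4: [34, 41, 54, 51, 71, 66, 61, 42]
t=5: [35, 65, 53, 74, 60, 46, 31, 43]
t=6: [47, 71, 67, 56, 52, 41, 42, 63]
t=7: [50, 54, 74, 69, 59, 40, 24, 34]
t=8: [76, 76, 75, 51, 30, 18, 42, 54]
t=9: [91, 94, 84, 73, 40, 31, 36, 65]
t=10: [67, 64, 73, 39, 58, 54, 62, 71]
t=11: [52, 58, 36, 34, 35, 32, 64, 46]
t=12: [36, 62, 54, 85, 77, 62, 51, 51]

Answer: [36, 62, 54, 85, 77, 62, 51, 51]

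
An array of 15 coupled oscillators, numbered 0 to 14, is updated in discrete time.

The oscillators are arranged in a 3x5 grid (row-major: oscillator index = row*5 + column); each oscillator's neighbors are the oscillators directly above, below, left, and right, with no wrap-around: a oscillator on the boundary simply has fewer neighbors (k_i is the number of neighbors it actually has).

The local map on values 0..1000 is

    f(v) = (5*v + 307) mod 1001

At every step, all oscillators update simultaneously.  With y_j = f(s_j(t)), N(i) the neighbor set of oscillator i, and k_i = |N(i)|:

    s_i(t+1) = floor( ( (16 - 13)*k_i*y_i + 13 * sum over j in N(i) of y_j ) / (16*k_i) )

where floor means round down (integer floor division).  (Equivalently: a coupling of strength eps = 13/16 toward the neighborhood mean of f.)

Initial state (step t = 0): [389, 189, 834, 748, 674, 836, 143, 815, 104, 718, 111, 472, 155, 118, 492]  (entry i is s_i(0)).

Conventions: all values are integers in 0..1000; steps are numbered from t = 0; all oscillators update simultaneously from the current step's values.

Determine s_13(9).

Simulating step by step:
t=0: [389, 189, 834, 748, 674, 836, 143, 815, 104, 718, 111, 472, 155, 118, 492]
t=1: [345, 248, 270, 542, 507, 397, 364, 355, 604, 781, 628, 385, 540, 621, 871]
t=2: [345, 322, 296, 495, 247, 216, 256, 240, 205, 532, 294, 198, 195, 343, 374]
t=3: [534, 551, 743, 595, 810, 449, 537, 497, 523, 464, 422, 500, 275, 216, 432]
t=4: [430, 548, 308, 401, 433, 747, 633, 678, 595, 587, 628, 715, 664, 631, 497]
t=5: [118, 487, 442, 490, 311, 377, 424, 580, 398, 461, 455, 581, 667, 544, 431]
t=6: [546, 636, 556, 594, 715, 550, 352, 418, 378, 552, 270, 484, 238, 382, 343]
t=7: [224, 140, 328, 365, 302, 214, 348, 244, 229, 308, 439, 465, 454, 232, 117]
t=8: [235, 384, 356, 623, 549, 333, 320, 508, 484, 743, 502, 421, 547, 606, 700]
t=9: [576, 440, 419, 311, 186, 778, 667, 514, 464, 430, 713, 553, 437, 487, 293]

Answer: s_13(9) = 487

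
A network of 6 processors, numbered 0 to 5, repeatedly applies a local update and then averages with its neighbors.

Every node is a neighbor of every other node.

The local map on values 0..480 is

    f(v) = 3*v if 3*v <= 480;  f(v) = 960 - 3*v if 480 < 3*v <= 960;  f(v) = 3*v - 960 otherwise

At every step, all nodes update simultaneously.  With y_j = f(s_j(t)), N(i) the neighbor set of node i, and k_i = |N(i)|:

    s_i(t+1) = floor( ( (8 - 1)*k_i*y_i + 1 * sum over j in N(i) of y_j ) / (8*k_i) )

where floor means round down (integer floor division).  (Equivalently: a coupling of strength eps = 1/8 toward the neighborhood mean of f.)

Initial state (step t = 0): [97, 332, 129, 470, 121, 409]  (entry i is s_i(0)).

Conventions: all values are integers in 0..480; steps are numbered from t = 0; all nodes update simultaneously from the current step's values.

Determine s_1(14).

Answer: s_1(14) = 276

Derivation:
t=0: [97, 332, 129, 470, 121, 409]
t=1: [292, 75, 373, 427, 353, 271]
t=2: [97, 217, 161, 298, 110, 150]
t=3: [295, 310, 453, 104, 328, 430]
t=4: [93, 54, 368, 294, 49, 309]
t=5: [258, 158, 143, 87, 146, 49]
t=6: [206, 451, 413, 270, 420, 173]
t=7: [338, 381, 284, 175, 302, 422]
t=8: [74, 184, 120, 398, 74, 288]
t=9: [227, 385, 344, 237, 227, 120]
t=10: [273, 201, 97, 247, 273, 341]
t=11: [150, 333, 277, 216, 150, 83]
t=12: [423, 73, 150, 305, 423, 252]
t=13: [301, 224, 420, 76, 301, 211]
t=14: [79, 276, 286, 225, 79, 309]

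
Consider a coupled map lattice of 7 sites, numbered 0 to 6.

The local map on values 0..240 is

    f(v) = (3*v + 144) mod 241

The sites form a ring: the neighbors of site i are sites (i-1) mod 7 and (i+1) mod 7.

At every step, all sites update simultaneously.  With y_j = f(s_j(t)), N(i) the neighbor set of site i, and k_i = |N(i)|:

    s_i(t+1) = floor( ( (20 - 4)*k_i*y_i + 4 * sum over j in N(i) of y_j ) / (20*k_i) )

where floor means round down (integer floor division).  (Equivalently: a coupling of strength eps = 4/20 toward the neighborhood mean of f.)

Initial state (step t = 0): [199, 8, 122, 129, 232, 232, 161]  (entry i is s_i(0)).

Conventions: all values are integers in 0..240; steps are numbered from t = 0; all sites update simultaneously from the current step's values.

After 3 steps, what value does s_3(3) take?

Simulating step by step:
t=0: [199, 8, 122, 129, 232, 232, 161]
t=1: [45, 139, 44, 53, 110, 119, 129]
t=2: [43, 70, 42, 76, 194, 43, 44]
t=3: [40, 96, 47, 108, 18, 29, 34]

Answer: s_3(3) = 108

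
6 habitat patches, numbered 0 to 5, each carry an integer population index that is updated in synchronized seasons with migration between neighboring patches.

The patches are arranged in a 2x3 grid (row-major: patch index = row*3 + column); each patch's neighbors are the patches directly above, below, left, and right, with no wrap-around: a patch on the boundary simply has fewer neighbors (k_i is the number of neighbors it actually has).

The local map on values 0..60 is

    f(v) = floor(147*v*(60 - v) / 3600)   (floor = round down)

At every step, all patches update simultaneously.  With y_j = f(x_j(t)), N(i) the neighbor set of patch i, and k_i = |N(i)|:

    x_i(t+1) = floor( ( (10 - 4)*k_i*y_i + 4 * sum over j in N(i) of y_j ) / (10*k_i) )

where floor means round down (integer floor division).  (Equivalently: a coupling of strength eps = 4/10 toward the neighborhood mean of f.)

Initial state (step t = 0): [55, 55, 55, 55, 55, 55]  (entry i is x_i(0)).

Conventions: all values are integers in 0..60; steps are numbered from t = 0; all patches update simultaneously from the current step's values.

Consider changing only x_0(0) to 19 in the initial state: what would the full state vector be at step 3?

Simulating step by step:
t=0: [19, 55, 55, 55, 55, 55]
t=1: [23, 13, 11, 15, 11, 11]
t=2: [30, 24, 22, 27, 22, 22]
t=3: [35, 34, 34, 35, 34, 34]

Answer: [35, 34, 34, 35, 34, 34]
Key observation: This trace re-runs the system from the modified initial state.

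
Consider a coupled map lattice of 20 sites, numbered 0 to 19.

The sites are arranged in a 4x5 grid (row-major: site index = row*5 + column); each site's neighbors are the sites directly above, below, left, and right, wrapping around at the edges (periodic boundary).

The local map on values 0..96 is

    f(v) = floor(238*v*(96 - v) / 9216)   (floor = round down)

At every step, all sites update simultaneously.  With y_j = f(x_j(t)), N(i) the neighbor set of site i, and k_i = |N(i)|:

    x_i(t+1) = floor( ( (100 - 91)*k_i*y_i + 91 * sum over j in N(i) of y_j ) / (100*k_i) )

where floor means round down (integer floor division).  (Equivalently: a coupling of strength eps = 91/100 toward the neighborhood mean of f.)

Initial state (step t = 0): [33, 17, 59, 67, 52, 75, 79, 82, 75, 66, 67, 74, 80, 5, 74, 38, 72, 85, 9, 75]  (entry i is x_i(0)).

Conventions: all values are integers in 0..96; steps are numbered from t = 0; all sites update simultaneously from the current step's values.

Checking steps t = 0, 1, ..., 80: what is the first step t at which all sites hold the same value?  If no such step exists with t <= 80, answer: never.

Answer: 5
Key observation: Synchronization is absorbing here: once all sites are equal they stay equal, and step 5 is the first all-equal step.

Derivation:
t=0: [33, 17, 59, 67, 52, 75, 79, 82, 75, 66, 67, 74, 80, 5, 74, 38, 72, 85, 9, 75]  (not all equal)
t=1: [47, 45, 36, 44, 49, 46, 36, 39, 35, 45, 45, 40, 27, 31, 38, 47, 39, 36, 30, 43]  (not all equal)
t=2: [59, 56, 57, 55, 58, 58, 57, 53, 56, 57, 57, 54, 54, 52, 56, 58, 57, 52, 55, 56]  (not all equal)
t=3: [56, 56, 57, 57, 56, 56, 57, 57, 57, 56, 56, 57, 58, 57, 57, 56, 57, 57, 58, 56]  (not all equal)
t=4: [57, 57, 57, 56, 57, 57, 57, 56, 57, 57, 57, 56, 56, 56, 57, 57, 57, 56, 56, 56]  (not all equal)
t=5: [57, 57, 57, 57, 57, 57, 57, 57, 57, 57, 57, 57, 57, 57, 57, 57, 57, 57, 57, 57]  (all equal)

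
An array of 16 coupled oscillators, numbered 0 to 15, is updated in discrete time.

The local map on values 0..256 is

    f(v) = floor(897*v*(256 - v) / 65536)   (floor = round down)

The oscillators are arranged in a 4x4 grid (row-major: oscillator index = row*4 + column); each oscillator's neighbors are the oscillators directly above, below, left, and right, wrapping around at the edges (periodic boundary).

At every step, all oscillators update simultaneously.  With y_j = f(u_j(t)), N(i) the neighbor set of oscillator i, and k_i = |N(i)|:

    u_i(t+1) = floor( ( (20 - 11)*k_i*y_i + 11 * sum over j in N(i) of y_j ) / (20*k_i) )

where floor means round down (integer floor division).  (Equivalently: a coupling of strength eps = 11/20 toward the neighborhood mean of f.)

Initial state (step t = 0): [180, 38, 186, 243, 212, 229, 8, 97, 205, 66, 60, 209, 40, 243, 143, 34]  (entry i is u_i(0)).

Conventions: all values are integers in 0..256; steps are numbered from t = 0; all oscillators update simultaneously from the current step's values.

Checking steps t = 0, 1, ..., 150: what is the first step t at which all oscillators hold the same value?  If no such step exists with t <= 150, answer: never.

Simulating step by step:
t=0: [180, 38, 186, 243, 212, 229, 8, 97, 205, 66, 60, 209, 40, 243, 143, 34]  (not all equal)
t=1: [139, 118, 135, 112, 143, 98, 99, 140, 139, 136, 148, 145, 118, 105, 166, 117]  (not all equal)
t=2: [221, 219, 218, 221, 220, 215, 215, 219, 221, 219, 216, 220, 221, 217, 212, 218]  (not all equal)
t=3: [106, 111, 114, 107, 109, 115, 117, 110, 106, 112, 117, 109, 107, 113, 120, 112]  (not all equal)
t=4: [217, 220, 220, 218, 218, 220, 221, 219, 218, 220, 221, 219, 218, 220, 221, 219]  (not all equal)
t=5: [113, 108, 107, 111, 112, 108, 106, 110, 111, 108, 106, 109, 112, 108, 106, 110]  (not all equal)
t=6: [220, 218, 218, 219, 219, 218, 217, 219, 219, 218, 217, 218, 219, 218, 217, 219]  (not all equal)
t=7: [109, 112, 113, 110, 110, 112, 113, 111, 110, 112, 114, 112, 110, 112, 113, 111]  (not all equal)
t=8: [219, 220, 220, 219, 219, 220, 220, 219, 219, 220, 220, 220, 219, 220, 220, 219]  (not all equal)
t=9: [109, 108, 108, 109, 109, 108, 108, 109, 109, 108, 108, 108, 109, 108, 108, 109]  (not all equal)
t=10: [218, 218, 218, 218, 218, 218, 218, 218, 218, 218, 218, 218, 218, 218, 218, 218]  (all equal)

Answer: 10
Key observation: Synchronization is absorbing here: once all oscillators are equal they stay equal, and step 10 is the first all-equal step.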